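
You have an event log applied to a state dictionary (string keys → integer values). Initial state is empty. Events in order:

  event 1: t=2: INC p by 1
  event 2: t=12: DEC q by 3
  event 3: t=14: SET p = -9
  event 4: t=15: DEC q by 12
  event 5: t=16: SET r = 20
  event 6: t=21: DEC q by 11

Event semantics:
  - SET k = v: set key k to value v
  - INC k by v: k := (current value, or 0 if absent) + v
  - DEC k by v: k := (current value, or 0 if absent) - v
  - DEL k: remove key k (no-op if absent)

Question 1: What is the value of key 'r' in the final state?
Track key 'r' through all 6 events:
  event 1 (t=2: INC p by 1): r unchanged
  event 2 (t=12: DEC q by 3): r unchanged
  event 3 (t=14: SET p = -9): r unchanged
  event 4 (t=15: DEC q by 12): r unchanged
  event 5 (t=16: SET r = 20): r (absent) -> 20
  event 6 (t=21: DEC q by 11): r unchanged
Final: r = 20

Answer: 20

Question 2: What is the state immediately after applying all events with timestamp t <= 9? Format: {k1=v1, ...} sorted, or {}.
Answer: {p=1}

Derivation:
Apply events with t <= 9 (1 events):
  after event 1 (t=2: INC p by 1): {p=1}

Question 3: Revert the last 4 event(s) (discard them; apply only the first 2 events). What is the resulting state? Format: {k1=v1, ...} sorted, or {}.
Answer: {p=1, q=-3}

Derivation:
Keep first 2 events (discard last 4):
  after event 1 (t=2: INC p by 1): {p=1}
  after event 2 (t=12: DEC q by 3): {p=1, q=-3}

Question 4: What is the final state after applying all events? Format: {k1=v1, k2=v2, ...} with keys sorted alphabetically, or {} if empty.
  after event 1 (t=2: INC p by 1): {p=1}
  after event 2 (t=12: DEC q by 3): {p=1, q=-3}
  after event 3 (t=14: SET p = -9): {p=-9, q=-3}
  after event 4 (t=15: DEC q by 12): {p=-9, q=-15}
  after event 5 (t=16: SET r = 20): {p=-9, q=-15, r=20}
  after event 6 (t=21: DEC q by 11): {p=-9, q=-26, r=20}

Answer: {p=-9, q=-26, r=20}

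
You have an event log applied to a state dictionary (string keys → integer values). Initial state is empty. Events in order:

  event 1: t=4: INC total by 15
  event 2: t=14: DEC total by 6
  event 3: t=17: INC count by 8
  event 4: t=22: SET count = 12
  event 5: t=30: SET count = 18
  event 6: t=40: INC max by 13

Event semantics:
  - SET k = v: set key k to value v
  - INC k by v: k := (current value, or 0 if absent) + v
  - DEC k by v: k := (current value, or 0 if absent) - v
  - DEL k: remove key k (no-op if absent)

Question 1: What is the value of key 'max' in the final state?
Track key 'max' through all 6 events:
  event 1 (t=4: INC total by 15): max unchanged
  event 2 (t=14: DEC total by 6): max unchanged
  event 3 (t=17: INC count by 8): max unchanged
  event 4 (t=22: SET count = 12): max unchanged
  event 5 (t=30: SET count = 18): max unchanged
  event 6 (t=40: INC max by 13): max (absent) -> 13
Final: max = 13

Answer: 13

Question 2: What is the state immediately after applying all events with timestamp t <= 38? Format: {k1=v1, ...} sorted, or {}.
Answer: {count=18, total=9}

Derivation:
Apply events with t <= 38 (5 events):
  after event 1 (t=4: INC total by 15): {total=15}
  after event 2 (t=14: DEC total by 6): {total=9}
  after event 3 (t=17: INC count by 8): {count=8, total=9}
  after event 4 (t=22: SET count = 12): {count=12, total=9}
  after event 5 (t=30: SET count = 18): {count=18, total=9}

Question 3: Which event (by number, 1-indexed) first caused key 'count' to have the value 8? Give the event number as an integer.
Looking for first event where count becomes 8:
  event 3: count (absent) -> 8  <-- first match

Answer: 3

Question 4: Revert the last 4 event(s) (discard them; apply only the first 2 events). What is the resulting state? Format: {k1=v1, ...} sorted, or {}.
Answer: {total=9}

Derivation:
Keep first 2 events (discard last 4):
  after event 1 (t=4: INC total by 15): {total=15}
  after event 2 (t=14: DEC total by 6): {total=9}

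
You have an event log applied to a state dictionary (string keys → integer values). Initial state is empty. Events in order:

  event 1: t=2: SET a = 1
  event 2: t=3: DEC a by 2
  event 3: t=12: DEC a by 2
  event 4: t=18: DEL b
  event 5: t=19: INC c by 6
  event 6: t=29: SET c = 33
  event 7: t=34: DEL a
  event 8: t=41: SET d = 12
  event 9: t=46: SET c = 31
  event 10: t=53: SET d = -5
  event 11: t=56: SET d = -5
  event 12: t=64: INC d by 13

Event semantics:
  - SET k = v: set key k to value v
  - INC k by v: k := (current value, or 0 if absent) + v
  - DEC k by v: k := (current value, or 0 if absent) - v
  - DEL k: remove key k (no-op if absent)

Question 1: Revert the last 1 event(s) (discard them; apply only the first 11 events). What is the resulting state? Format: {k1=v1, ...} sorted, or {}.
Answer: {c=31, d=-5}

Derivation:
Keep first 11 events (discard last 1):
  after event 1 (t=2: SET a = 1): {a=1}
  after event 2 (t=3: DEC a by 2): {a=-1}
  after event 3 (t=12: DEC a by 2): {a=-3}
  after event 4 (t=18: DEL b): {a=-3}
  after event 5 (t=19: INC c by 6): {a=-3, c=6}
  after event 6 (t=29: SET c = 33): {a=-3, c=33}
  after event 7 (t=34: DEL a): {c=33}
  after event 8 (t=41: SET d = 12): {c=33, d=12}
  after event 9 (t=46: SET c = 31): {c=31, d=12}
  after event 10 (t=53: SET d = -5): {c=31, d=-5}
  after event 11 (t=56: SET d = -5): {c=31, d=-5}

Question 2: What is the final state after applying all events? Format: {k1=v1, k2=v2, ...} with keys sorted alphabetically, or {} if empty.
  after event 1 (t=2: SET a = 1): {a=1}
  after event 2 (t=3: DEC a by 2): {a=-1}
  after event 3 (t=12: DEC a by 2): {a=-3}
  after event 4 (t=18: DEL b): {a=-3}
  after event 5 (t=19: INC c by 6): {a=-3, c=6}
  after event 6 (t=29: SET c = 33): {a=-3, c=33}
  after event 7 (t=34: DEL a): {c=33}
  after event 8 (t=41: SET d = 12): {c=33, d=12}
  after event 9 (t=46: SET c = 31): {c=31, d=12}
  after event 10 (t=53: SET d = -5): {c=31, d=-5}
  after event 11 (t=56: SET d = -5): {c=31, d=-5}
  after event 12 (t=64: INC d by 13): {c=31, d=8}

Answer: {c=31, d=8}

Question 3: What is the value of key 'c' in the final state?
Track key 'c' through all 12 events:
  event 1 (t=2: SET a = 1): c unchanged
  event 2 (t=3: DEC a by 2): c unchanged
  event 3 (t=12: DEC a by 2): c unchanged
  event 4 (t=18: DEL b): c unchanged
  event 5 (t=19: INC c by 6): c (absent) -> 6
  event 6 (t=29: SET c = 33): c 6 -> 33
  event 7 (t=34: DEL a): c unchanged
  event 8 (t=41: SET d = 12): c unchanged
  event 9 (t=46: SET c = 31): c 33 -> 31
  event 10 (t=53: SET d = -5): c unchanged
  event 11 (t=56: SET d = -5): c unchanged
  event 12 (t=64: INC d by 13): c unchanged
Final: c = 31

Answer: 31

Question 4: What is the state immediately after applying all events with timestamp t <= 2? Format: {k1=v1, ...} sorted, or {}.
Apply events with t <= 2 (1 events):
  after event 1 (t=2: SET a = 1): {a=1}

Answer: {a=1}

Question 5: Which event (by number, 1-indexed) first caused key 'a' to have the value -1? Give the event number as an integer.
Answer: 2

Derivation:
Looking for first event where a becomes -1:
  event 1: a = 1
  event 2: a 1 -> -1  <-- first match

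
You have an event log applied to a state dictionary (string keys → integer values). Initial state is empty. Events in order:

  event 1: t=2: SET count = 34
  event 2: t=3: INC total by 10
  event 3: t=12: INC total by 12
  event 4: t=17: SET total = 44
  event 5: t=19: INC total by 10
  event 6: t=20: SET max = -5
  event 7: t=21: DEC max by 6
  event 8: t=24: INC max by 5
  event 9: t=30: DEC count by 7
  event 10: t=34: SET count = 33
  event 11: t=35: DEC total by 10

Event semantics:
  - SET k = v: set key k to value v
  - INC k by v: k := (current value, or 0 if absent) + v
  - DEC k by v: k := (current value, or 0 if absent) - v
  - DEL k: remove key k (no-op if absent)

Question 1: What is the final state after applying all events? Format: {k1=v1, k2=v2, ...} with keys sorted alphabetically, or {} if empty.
  after event 1 (t=2: SET count = 34): {count=34}
  after event 2 (t=3: INC total by 10): {count=34, total=10}
  after event 3 (t=12: INC total by 12): {count=34, total=22}
  after event 4 (t=17: SET total = 44): {count=34, total=44}
  after event 5 (t=19: INC total by 10): {count=34, total=54}
  after event 6 (t=20: SET max = -5): {count=34, max=-5, total=54}
  after event 7 (t=21: DEC max by 6): {count=34, max=-11, total=54}
  after event 8 (t=24: INC max by 5): {count=34, max=-6, total=54}
  after event 9 (t=30: DEC count by 7): {count=27, max=-6, total=54}
  after event 10 (t=34: SET count = 33): {count=33, max=-6, total=54}
  after event 11 (t=35: DEC total by 10): {count=33, max=-6, total=44}

Answer: {count=33, max=-6, total=44}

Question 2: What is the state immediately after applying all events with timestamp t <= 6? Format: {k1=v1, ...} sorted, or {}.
Answer: {count=34, total=10}

Derivation:
Apply events with t <= 6 (2 events):
  after event 1 (t=2: SET count = 34): {count=34}
  after event 2 (t=3: INC total by 10): {count=34, total=10}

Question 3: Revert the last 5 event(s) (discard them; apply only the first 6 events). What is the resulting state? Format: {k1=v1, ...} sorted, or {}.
Answer: {count=34, max=-5, total=54}

Derivation:
Keep first 6 events (discard last 5):
  after event 1 (t=2: SET count = 34): {count=34}
  after event 2 (t=3: INC total by 10): {count=34, total=10}
  after event 3 (t=12: INC total by 12): {count=34, total=22}
  after event 4 (t=17: SET total = 44): {count=34, total=44}
  after event 5 (t=19: INC total by 10): {count=34, total=54}
  after event 6 (t=20: SET max = -5): {count=34, max=-5, total=54}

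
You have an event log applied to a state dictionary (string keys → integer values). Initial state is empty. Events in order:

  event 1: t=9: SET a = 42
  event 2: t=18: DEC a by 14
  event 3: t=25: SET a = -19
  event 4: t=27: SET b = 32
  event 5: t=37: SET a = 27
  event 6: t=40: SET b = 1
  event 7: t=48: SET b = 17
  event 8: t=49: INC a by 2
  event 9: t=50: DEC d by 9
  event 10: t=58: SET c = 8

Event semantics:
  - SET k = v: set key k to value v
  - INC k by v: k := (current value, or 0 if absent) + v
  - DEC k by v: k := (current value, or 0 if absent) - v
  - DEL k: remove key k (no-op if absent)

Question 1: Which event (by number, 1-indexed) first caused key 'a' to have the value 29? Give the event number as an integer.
Answer: 8

Derivation:
Looking for first event where a becomes 29:
  event 1: a = 42
  event 2: a = 28
  event 3: a = -19
  event 4: a = -19
  event 5: a = 27
  event 6: a = 27
  event 7: a = 27
  event 8: a 27 -> 29  <-- first match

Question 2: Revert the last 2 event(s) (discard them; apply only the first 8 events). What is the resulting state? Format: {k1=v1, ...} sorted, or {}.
Keep first 8 events (discard last 2):
  after event 1 (t=9: SET a = 42): {a=42}
  after event 2 (t=18: DEC a by 14): {a=28}
  after event 3 (t=25: SET a = -19): {a=-19}
  after event 4 (t=27: SET b = 32): {a=-19, b=32}
  after event 5 (t=37: SET a = 27): {a=27, b=32}
  after event 6 (t=40: SET b = 1): {a=27, b=1}
  after event 7 (t=48: SET b = 17): {a=27, b=17}
  after event 8 (t=49: INC a by 2): {a=29, b=17}

Answer: {a=29, b=17}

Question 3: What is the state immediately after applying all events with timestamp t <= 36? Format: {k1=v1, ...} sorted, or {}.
Answer: {a=-19, b=32}

Derivation:
Apply events with t <= 36 (4 events):
  after event 1 (t=9: SET a = 42): {a=42}
  after event 2 (t=18: DEC a by 14): {a=28}
  after event 3 (t=25: SET a = -19): {a=-19}
  after event 4 (t=27: SET b = 32): {a=-19, b=32}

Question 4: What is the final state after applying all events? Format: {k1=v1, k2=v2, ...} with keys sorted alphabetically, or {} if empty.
  after event 1 (t=9: SET a = 42): {a=42}
  after event 2 (t=18: DEC a by 14): {a=28}
  after event 3 (t=25: SET a = -19): {a=-19}
  after event 4 (t=27: SET b = 32): {a=-19, b=32}
  after event 5 (t=37: SET a = 27): {a=27, b=32}
  after event 6 (t=40: SET b = 1): {a=27, b=1}
  after event 7 (t=48: SET b = 17): {a=27, b=17}
  after event 8 (t=49: INC a by 2): {a=29, b=17}
  after event 9 (t=50: DEC d by 9): {a=29, b=17, d=-9}
  after event 10 (t=58: SET c = 8): {a=29, b=17, c=8, d=-9}

Answer: {a=29, b=17, c=8, d=-9}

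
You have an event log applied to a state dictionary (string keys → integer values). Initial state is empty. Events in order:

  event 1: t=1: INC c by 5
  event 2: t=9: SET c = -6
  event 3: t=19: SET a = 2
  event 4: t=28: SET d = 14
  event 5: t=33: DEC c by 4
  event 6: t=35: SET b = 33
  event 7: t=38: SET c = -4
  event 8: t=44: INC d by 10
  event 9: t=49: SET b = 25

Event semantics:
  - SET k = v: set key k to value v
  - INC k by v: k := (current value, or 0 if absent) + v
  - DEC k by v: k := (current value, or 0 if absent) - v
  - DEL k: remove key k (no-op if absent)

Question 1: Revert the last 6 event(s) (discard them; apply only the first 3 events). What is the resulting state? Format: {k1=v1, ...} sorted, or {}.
Answer: {a=2, c=-6}

Derivation:
Keep first 3 events (discard last 6):
  after event 1 (t=1: INC c by 5): {c=5}
  after event 2 (t=9: SET c = -6): {c=-6}
  after event 3 (t=19: SET a = 2): {a=2, c=-6}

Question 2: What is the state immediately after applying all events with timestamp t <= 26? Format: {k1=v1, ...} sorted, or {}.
Apply events with t <= 26 (3 events):
  after event 1 (t=1: INC c by 5): {c=5}
  after event 2 (t=9: SET c = -6): {c=-6}
  after event 3 (t=19: SET a = 2): {a=2, c=-6}

Answer: {a=2, c=-6}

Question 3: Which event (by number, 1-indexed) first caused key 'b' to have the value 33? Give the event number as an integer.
Answer: 6

Derivation:
Looking for first event where b becomes 33:
  event 6: b (absent) -> 33  <-- first match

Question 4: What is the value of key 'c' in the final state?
Answer: -4

Derivation:
Track key 'c' through all 9 events:
  event 1 (t=1: INC c by 5): c (absent) -> 5
  event 2 (t=9: SET c = -6): c 5 -> -6
  event 3 (t=19: SET a = 2): c unchanged
  event 4 (t=28: SET d = 14): c unchanged
  event 5 (t=33: DEC c by 4): c -6 -> -10
  event 6 (t=35: SET b = 33): c unchanged
  event 7 (t=38: SET c = -4): c -10 -> -4
  event 8 (t=44: INC d by 10): c unchanged
  event 9 (t=49: SET b = 25): c unchanged
Final: c = -4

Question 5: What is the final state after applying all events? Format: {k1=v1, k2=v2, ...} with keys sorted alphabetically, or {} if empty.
Answer: {a=2, b=25, c=-4, d=24}

Derivation:
  after event 1 (t=1: INC c by 5): {c=5}
  after event 2 (t=9: SET c = -6): {c=-6}
  after event 3 (t=19: SET a = 2): {a=2, c=-6}
  after event 4 (t=28: SET d = 14): {a=2, c=-6, d=14}
  after event 5 (t=33: DEC c by 4): {a=2, c=-10, d=14}
  after event 6 (t=35: SET b = 33): {a=2, b=33, c=-10, d=14}
  after event 7 (t=38: SET c = -4): {a=2, b=33, c=-4, d=14}
  after event 8 (t=44: INC d by 10): {a=2, b=33, c=-4, d=24}
  after event 9 (t=49: SET b = 25): {a=2, b=25, c=-4, d=24}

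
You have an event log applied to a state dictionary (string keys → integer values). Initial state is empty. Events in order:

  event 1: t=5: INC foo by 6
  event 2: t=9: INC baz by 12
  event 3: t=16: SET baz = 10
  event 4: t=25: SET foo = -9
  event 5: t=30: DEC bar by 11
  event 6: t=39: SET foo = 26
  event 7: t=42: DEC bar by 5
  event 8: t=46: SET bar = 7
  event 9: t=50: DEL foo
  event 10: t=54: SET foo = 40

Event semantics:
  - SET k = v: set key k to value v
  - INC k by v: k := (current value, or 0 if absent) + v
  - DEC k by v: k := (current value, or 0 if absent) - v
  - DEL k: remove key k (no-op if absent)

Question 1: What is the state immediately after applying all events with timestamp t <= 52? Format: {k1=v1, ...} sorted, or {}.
Apply events with t <= 52 (9 events):
  after event 1 (t=5: INC foo by 6): {foo=6}
  after event 2 (t=9: INC baz by 12): {baz=12, foo=6}
  after event 3 (t=16: SET baz = 10): {baz=10, foo=6}
  after event 4 (t=25: SET foo = -9): {baz=10, foo=-9}
  after event 5 (t=30: DEC bar by 11): {bar=-11, baz=10, foo=-9}
  after event 6 (t=39: SET foo = 26): {bar=-11, baz=10, foo=26}
  after event 7 (t=42: DEC bar by 5): {bar=-16, baz=10, foo=26}
  after event 8 (t=46: SET bar = 7): {bar=7, baz=10, foo=26}
  after event 9 (t=50: DEL foo): {bar=7, baz=10}

Answer: {bar=7, baz=10}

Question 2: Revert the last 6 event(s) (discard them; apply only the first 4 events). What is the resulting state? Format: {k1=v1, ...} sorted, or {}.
Answer: {baz=10, foo=-9}

Derivation:
Keep first 4 events (discard last 6):
  after event 1 (t=5: INC foo by 6): {foo=6}
  after event 2 (t=9: INC baz by 12): {baz=12, foo=6}
  after event 3 (t=16: SET baz = 10): {baz=10, foo=6}
  after event 4 (t=25: SET foo = -9): {baz=10, foo=-9}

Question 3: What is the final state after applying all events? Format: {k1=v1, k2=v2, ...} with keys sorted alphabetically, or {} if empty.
  after event 1 (t=5: INC foo by 6): {foo=6}
  after event 2 (t=9: INC baz by 12): {baz=12, foo=6}
  after event 3 (t=16: SET baz = 10): {baz=10, foo=6}
  after event 4 (t=25: SET foo = -9): {baz=10, foo=-9}
  after event 5 (t=30: DEC bar by 11): {bar=-11, baz=10, foo=-9}
  after event 6 (t=39: SET foo = 26): {bar=-11, baz=10, foo=26}
  after event 7 (t=42: DEC bar by 5): {bar=-16, baz=10, foo=26}
  after event 8 (t=46: SET bar = 7): {bar=7, baz=10, foo=26}
  after event 9 (t=50: DEL foo): {bar=7, baz=10}
  after event 10 (t=54: SET foo = 40): {bar=7, baz=10, foo=40}

Answer: {bar=7, baz=10, foo=40}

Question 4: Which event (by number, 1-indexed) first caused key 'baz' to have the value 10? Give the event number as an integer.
Looking for first event where baz becomes 10:
  event 2: baz = 12
  event 3: baz 12 -> 10  <-- first match

Answer: 3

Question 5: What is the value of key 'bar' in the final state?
Track key 'bar' through all 10 events:
  event 1 (t=5: INC foo by 6): bar unchanged
  event 2 (t=9: INC baz by 12): bar unchanged
  event 3 (t=16: SET baz = 10): bar unchanged
  event 4 (t=25: SET foo = -9): bar unchanged
  event 5 (t=30: DEC bar by 11): bar (absent) -> -11
  event 6 (t=39: SET foo = 26): bar unchanged
  event 7 (t=42: DEC bar by 5): bar -11 -> -16
  event 8 (t=46: SET bar = 7): bar -16 -> 7
  event 9 (t=50: DEL foo): bar unchanged
  event 10 (t=54: SET foo = 40): bar unchanged
Final: bar = 7

Answer: 7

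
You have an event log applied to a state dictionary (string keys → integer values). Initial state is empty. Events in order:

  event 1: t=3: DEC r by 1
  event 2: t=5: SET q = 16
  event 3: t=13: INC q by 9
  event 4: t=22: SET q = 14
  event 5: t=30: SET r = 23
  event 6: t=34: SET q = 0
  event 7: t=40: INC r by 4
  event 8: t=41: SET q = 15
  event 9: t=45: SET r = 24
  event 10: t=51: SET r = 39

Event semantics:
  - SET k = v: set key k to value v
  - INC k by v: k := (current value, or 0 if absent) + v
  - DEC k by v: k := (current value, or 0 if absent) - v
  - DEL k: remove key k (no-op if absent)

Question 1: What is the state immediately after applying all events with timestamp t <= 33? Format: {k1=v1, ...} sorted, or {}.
Apply events with t <= 33 (5 events):
  after event 1 (t=3: DEC r by 1): {r=-1}
  after event 2 (t=5: SET q = 16): {q=16, r=-1}
  after event 3 (t=13: INC q by 9): {q=25, r=-1}
  after event 4 (t=22: SET q = 14): {q=14, r=-1}
  after event 5 (t=30: SET r = 23): {q=14, r=23}

Answer: {q=14, r=23}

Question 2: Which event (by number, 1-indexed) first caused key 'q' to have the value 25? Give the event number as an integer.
Looking for first event where q becomes 25:
  event 2: q = 16
  event 3: q 16 -> 25  <-- first match

Answer: 3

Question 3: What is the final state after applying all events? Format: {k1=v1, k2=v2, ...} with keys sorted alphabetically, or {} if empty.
Answer: {q=15, r=39}

Derivation:
  after event 1 (t=3: DEC r by 1): {r=-1}
  after event 2 (t=5: SET q = 16): {q=16, r=-1}
  after event 3 (t=13: INC q by 9): {q=25, r=-1}
  after event 4 (t=22: SET q = 14): {q=14, r=-1}
  after event 5 (t=30: SET r = 23): {q=14, r=23}
  after event 6 (t=34: SET q = 0): {q=0, r=23}
  after event 7 (t=40: INC r by 4): {q=0, r=27}
  after event 8 (t=41: SET q = 15): {q=15, r=27}
  after event 9 (t=45: SET r = 24): {q=15, r=24}
  after event 10 (t=51: SET r = 39): {q=15, r=39}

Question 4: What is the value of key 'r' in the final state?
Track key 'r' through all 10 events:
  event 1 (t=3: DEC r by 1): r (absent) -> -1
  event 2 (t=5: SET q = 16): r unchanged
  event 3 (t=13: INC q by 9): r unchanged
  event 4 (t=22: SET q = 14): r unchanged
  event 5 (t=30: SET r = 23): r -1 -> 23
  event 6 (t=34: SET q = 0): r unchanged
  event 7 (t=40: INC r by 4): r 23 -> 27
  event 8 (t=41: SET q = 15): r unchanged
  event 9 (t=45: SET r = 24): r 27 -> 24
  event 10 (t=51: SET r = 39): r 24 -> 39
Final: r = 39

Answer: 39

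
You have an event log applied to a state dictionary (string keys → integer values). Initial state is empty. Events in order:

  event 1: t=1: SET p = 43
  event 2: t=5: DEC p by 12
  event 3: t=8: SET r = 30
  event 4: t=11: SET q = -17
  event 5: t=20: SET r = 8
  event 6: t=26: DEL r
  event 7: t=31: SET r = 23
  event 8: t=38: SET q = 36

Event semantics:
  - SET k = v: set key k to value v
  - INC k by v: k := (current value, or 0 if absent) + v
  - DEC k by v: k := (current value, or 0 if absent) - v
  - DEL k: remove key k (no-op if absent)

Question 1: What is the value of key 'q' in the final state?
Answer: 36

Derivation:
Track key 'q' through all 8 events:
  event 1 (t=1: SET p = 43): q unchanged
  event 2 (t=5: DEC p by 12): q unchanged
  event 3 (t=8: SET r = 30): q unchanged
  event 4 (t=11: SET q = -17): q (absent) -> -17
  event 5 (t=20: SET r = 8): q unchanged
  event 6 (t=26: DEL r): q unchanged
  event 7 (t=31: SET r = 23): q unchanged
  event 8 (t=38: SET q = 36): q -17 -> 36
Final: q = 36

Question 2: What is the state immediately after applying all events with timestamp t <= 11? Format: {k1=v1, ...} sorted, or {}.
Answer: {p=31, q=-17, r=30}

Derivation:
Apply events with t <= 11 (4 events):
  after event 1 (t=1: SET p = 43): {p=43}
  after event 2 (t=5: DEC p by 12): {p=31}
  after event 3 (t=8: SET r = 30): {p=31, r=30}
  after event 4 (t=11: SET q = -17): {p=31, q=-17, r=30}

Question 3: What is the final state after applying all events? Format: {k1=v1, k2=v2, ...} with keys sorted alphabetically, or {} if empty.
Answer: {p=31, q=36, r=23}

Derivation:
  after event 1 (t=1: SET p = 43): {p=43}
  after event 2 (t=5: DEC p by 12): {p=31}
  after event 3 (t=8: SET r = 30): {p=31, r=30}
  after event 4 (t=11: SET q = -17): {p=31, q=-17, r=30}
  after event 5 (t=20: SET r = 8): {p=31, q=-17, r=8}
  after event 6 (t=26: DEL r): {p=31, q=-17}
  after event 7 (t=31: SET r = 23): {p=31, q=-17, r=23}
  after event 8 (t=38: SET q = 36): {p=31, q=36, r=23}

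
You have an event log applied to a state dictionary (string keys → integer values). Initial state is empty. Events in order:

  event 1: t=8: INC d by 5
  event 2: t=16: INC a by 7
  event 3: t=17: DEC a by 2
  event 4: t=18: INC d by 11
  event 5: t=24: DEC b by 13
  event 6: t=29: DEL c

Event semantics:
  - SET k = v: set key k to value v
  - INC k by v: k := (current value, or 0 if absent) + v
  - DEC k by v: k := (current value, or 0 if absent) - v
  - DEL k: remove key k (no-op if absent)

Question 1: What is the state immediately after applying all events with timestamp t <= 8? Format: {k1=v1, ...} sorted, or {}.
Answer: {d=5}

Derivation:
Apply events with t <= 8 (1 events):
  after event 1 (t=8: INC d by 5): {d=5}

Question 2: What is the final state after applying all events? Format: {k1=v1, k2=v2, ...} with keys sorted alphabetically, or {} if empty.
Answer: {a=5, b=-13, d=16}

Derivation:
  after event 1 (t=8: INC d by 5): {d=5}
  after event 2 (t=16: INC a by 7): {a=7, d=5}
  after event 3 (t=17: DEC a by 2): {a=5, d=5}
  after event 4 (t=18: INC d by 11): {a=5, d=16}
  after event 5 (t=24: DEC b by 13): {a=5, b=-13, d=16}
  after event 6 (t=29: DEL c): {a=5, b=-13, d=16}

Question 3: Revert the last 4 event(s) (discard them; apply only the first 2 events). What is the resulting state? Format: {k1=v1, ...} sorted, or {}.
Answer: {a=7, d=5}

Derivation:
Keep first 2 events (discard last 4):
  after event 1 (t=8: INC d by 5): {d=5}
  after event 2 (t=16: INC a by 7): {a=7, d=5}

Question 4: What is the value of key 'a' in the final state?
Answer: 5

Derivation:
Track key 'a' through all 6 events:
  event 1 (t=8: INC d by 5): a unchanged
  event 2 (t=16: INC a by 7): a (absent) -> 7
  event 3 (t=17: DEC a by 2): a 7 -> 5
  event 4 (t=18: INC d by 11): a unchanged
  event 5 (t=24: DEC b by 13): a unchanged
  event 6 (t=29: DEL c): a unchanged
Final: a = 5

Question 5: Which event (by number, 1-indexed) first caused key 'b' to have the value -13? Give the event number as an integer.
Looking for first event where b becomes -13:
  event 5: b (absent) -> -13  <-- first match

Answer: 5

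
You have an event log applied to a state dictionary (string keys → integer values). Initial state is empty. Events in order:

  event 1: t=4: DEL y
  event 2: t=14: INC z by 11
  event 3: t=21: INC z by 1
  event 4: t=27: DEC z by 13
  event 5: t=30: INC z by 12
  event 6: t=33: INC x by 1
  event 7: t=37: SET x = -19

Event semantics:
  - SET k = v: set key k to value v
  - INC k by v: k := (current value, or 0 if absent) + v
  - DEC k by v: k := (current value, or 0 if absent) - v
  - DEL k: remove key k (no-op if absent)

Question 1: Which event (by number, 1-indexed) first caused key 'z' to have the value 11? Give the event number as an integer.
Looking for first event where z becomes 11:
  event 2: z (absent) -> 11  <-- first match

Answer: 2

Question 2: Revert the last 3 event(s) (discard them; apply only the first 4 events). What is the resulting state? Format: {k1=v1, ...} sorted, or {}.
Answer: {z=-1}

Derivation:
Keep first 4 events (discard last 3):
  after event 1 (t=4: DEL y): {}
  after event 2 (t=14: INC z by 11): {z=11}
  after event 3 (t=21: INC z by 1): {z=12}
  after event 4 (t=27: DEC z by 13): {z=-1}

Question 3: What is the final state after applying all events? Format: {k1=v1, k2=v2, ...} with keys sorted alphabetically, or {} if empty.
  after event 1 (t=4: DEL y): {}
  after event 2 (t=14: INC z by 11): {z=11}
  after event 3 (t=21: INC z by 1): {z=12}
  after event 4 (t=27: DEC z by 13): {z=-1}
  after event 5 (t=30: INC z by 12): {z=11}
  after event 6 (t=33: INC x by 1): {x=1, z=11}
  after event 7 (t=37: SET x = -19): {x=-19, z=11}

Answer: {x=-19, z=11}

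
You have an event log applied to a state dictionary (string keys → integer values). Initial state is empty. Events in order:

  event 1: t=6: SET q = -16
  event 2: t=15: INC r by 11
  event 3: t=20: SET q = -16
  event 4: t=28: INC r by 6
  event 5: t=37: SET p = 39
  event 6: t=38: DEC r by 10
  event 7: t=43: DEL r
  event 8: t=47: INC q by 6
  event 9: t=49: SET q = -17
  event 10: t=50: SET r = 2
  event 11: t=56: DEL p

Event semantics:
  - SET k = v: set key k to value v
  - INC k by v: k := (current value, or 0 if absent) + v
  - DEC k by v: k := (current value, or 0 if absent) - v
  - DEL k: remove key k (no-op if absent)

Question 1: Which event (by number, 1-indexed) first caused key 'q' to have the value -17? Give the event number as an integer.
Looking for first event where q becomes -17:
  event 1: q = -16
  event 2: q = -16
  event 3: q = -16
  event 4: q = -16
  event 5: q = -16
  event 6: q = -16
  event 7: q = -16
  event 8: q = -10
  event 9: q -10 -> -17  <-- first match

Answer: 9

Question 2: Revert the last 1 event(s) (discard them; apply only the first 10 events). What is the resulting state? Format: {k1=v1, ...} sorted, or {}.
Answer: {p=39, q=-17, r=2}

Derivation:
Keep first 10 events (discard last 1):
  after event 1 (t=6: SET q = -16): {q=-16}
  after event 2 (t=15: INC r by 11): {q=-16, r=11}
  after event 3 (t=20: SET q = -16): {q=-16, r=11}
  after event 4 (t=28: INC r by 6): {q=-16, r=17}
  after event 5 (t=37: SET p = 39): {p=39, q=-16, r=17}
  after event 6 (t=38: DEC r by 10): {p=39, q=-16, r=7}
  after event 7 (t=43: DEL r): {p=39, q=-16}
  after event 8 (t=47: INC q by 6): {p=39, q=-10}
  after event 9 (t=49: SET q = -17): {p=39, q=-17}
  after event 10 (t=50: SET r = 2): {p=39, q=-17, r=2}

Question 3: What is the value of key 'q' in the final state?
Answer: -17

Derivation:
Track key 'q' through all 11 events:
  event 1 (t=6: SET q = -16): q (absent) -> -16
  event 2 (t=15: INC r by 11): q unchanged
  event 3 (t=20: SET q = -16): q -16 -> -16
  event 4 (t=28: INC r by 6): q unchanged
  event 5 (t=37: SET p = 39): q unchanged
  event 6 (t=38: DEC r by 10): q unchanged
  event 7 (t=43: DEL r): q unchanged
  event 8 (t=47: INC q by 6): q -16 -> -10
  event 9 (t=49: SET q = -17): q -10 -> -17
  event 10 (t=50: SET r = 2): q unchanged
  event 11 (t=56: DEL p): q unchanged
Final: q = -17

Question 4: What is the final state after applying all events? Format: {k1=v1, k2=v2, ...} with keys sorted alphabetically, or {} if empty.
Answer: {q=-17, r=2}

Derivation:
  after event 1 (t=6: SET q = -16): {q=-16}
  after event 2 (t=15: INC r by 11): {q=-16, r=11}
  after event 3 (t=20: SET q = -16): {q=-16, r=11}
  after event 4 (t=28: INC r by 6): {q=-16, r=17}
  after event 5 (t=37: SET p = 39): {p=39, q=-16, r=17}
  after event 6 (t=38: DEC r by 10): {p=39, q=-16, r=7}
  after event 7 (t=43: DEL r): {p=39, q=-16}
  after event 8 (t=47: INC q by 6): {p=39, q=-10}
  after event 9 (t=49: SET q = -17): {p=39, q=-17}
  after event 10 (t=50: SET r = 2): {p=39, q=-17, r=2}
  after event 11 (t=56: DEL p): {q=-17, r=2}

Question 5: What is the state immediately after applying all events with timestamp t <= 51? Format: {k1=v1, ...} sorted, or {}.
Answer: {p=39, q=-17, r=2}

Derivation:
Apply events with t <= 51 (10 events):
  after event 1 (t=6: SET q = -16): {q=-16}
  after event 2 (t=15: INC r by 11): {q=-16, r=11}
  after event 3 (t=20: SET q = -16): {q=-16, r=11}
  after event 4 (t=28: INC r by 6): {q=-16, r=17}
  after event 5 (t=37: SET p = 39): {p=39, q=-16, r=17}
  after event 6 (t=38: DEC r by 10): {p=39, q=-16, r=7}
  after event 7 (t=43: DEL r): {p=39, q=-16}
  after event 8 (t=47: INC q by 6): {p=39, q=-10}
  after event 9 (t=49: SET q = -17): {p=39, q=-17}
  after event 10 (t=50: SET r = 2): {p=39, q=-17, r=2}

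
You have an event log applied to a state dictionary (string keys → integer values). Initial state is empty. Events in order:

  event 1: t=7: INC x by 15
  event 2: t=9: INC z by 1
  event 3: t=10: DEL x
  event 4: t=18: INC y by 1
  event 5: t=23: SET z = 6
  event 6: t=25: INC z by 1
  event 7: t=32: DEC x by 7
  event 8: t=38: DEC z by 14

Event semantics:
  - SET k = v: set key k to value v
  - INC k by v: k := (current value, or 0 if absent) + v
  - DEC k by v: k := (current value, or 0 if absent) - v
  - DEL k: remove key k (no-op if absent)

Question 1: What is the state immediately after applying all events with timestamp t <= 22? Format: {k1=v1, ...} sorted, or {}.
Apply events with t <= 22 (4 events):
  after event 1 (t=7: INC x by 15): {x=15}
  after event 2 (t=9: INC z by 1): {x=15, z=1}
  after event 3 (t=10: DEL x): {z=1}
  after event 4 (t=18: INC y by 1): {y=1, z=1}

Answer: {y=1, z=1}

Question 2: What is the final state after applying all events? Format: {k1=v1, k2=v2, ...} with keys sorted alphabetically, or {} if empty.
Answer: {x=-7, y=1, z=-7}

Derivation:
  after event 1 (t=7: INC x by 15): {x=15}
  after event 2 (t=9: INC z by 1): {x=15, z=1}
  after event 3 (t=10: DEL x): {z=1}
  after event 4 (t=18: INC y by 1): {y=1, z=1}
  after event 5 (t=23: SET z = 6): {y=1, z=6}
  after event 6 (t=25: INC z by 1): {y=1, z=7}
  after event 7 (t=32: DEC x by 7): {x=-7, y=1, z=7}
  after event 8 (t=38: DEC z by 14): {x=-7, y=1, z=-7}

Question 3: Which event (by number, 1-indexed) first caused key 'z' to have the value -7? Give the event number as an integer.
Looking for first event where z becomes -7:
  event 2: z = 1
  event 3: z = 1
  event 4: z = 1
  event 5: z = 6
  event 6: z = 7
  event 7: z = 7
  event 8: z 7 -> -7  <-- first match

Answer: 8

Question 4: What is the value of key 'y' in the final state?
Track key 'y' through all 8 events:
  event 1 (t=7: INC x by 15): y unchanged
  event 2 (t=9: INC z by 1): y unchanged
  event 3 (t=10: DEL x): y unchanged
  event 4 (t=18: INC y by 1): y (absent) -> 1
  event 5 (t=23: SET z = 6): y unchanged
  event 6 (t=25: INC z by 1): y unchanged
  event 7 (t=32: DEC x by 7): y unchanged
  event 8 (t=38: DEC z by 14): y unchanged
Final: y = 1

Answer: 1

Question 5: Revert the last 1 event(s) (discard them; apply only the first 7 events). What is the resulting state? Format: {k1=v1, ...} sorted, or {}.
Keep first 7 events (discard last 1):
  after event 1 (t=7: INC x by 15): {x=15}
  after event 2 (t=9: INC z by 1): {x=15, z=1}
  after event 3 (t=10: DEL x): {z=1}
  after event 4 (t=18: INC y by 1): {y=1, z=1}
  after event 5 (t=23: SET z = 6): {y=1, z=6}
  after event 6 (t=25: INC z by 1): {y=1, z=7}
  after event 7 (t=32: DEC x by 7): {x=-7, y=1, z=7}

Answer: {x=-7, y=1, z=7}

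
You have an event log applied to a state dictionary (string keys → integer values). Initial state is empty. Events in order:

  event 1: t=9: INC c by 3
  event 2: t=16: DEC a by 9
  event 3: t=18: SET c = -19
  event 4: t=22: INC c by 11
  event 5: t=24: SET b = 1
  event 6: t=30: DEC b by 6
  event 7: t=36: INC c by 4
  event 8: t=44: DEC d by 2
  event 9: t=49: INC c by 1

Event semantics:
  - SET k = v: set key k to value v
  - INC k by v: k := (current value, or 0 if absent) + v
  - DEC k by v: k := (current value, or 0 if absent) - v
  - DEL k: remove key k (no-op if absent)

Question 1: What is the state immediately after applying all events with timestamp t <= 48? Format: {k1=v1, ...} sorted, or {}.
Answer: {a=-9, b=-5, c=-4, d=-2}

Derivation:
Apply events with t <= 48 (8 events):
  after event 1 (t=9: INC c by 3): {c=3}
  after event 2 (t=16: DEC a by 9): {a=-9, c=3}
  after event 3 (t=18: SET c = -19): {a=-9, c=-19}
  after event 4 (t=22: INC c by 11): {a=-9, c=-8}
  after event 5 (t=24: SET b = 1): {a=-9, b=1, c=-8}
  after event 6 (t=30: DEC b by 6): {a=-9, b=-5, c=-8}
  after event 7 (t=36: INC c by 4): {a=-9, b=-5, c=-4}
  after event 8 (t=44: DEC d by 2): {a=-9, b=-5, c=-4, d=-2}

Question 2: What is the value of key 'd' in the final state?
Track key 'd' through all 9 events:
  event 1 (t=9: INC c by 3): d unchanged
  event 2 (t=16: DEC a by 9): d unchanged
  event 3 (t=18: SET c = -19): d unchanged
  event 4 (t=22: INC c by 11): d unchanged
  event 5 (t=24: SET b = 1): d unchanged
  event 6 (t=30: DEC b by 6): d unchanged
  event 7 (t=36: INC c by 4): d unchanged
  event 8 (t=44: DEC d by 2): d (absent) -> -2
  event 9 (t=49: INC c by 1): d unchanged
Final: d = -2

Answer: -2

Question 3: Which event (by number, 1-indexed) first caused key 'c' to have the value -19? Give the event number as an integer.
Answer: 3

Derivation:
Looking for first event where c becomes -19:
  event 1: c = 3
  event 2: c = 3
  event 3: c 3 -> -19  <-- first match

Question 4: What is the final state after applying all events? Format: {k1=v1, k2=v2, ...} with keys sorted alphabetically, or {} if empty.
  after event 1 (t=9: INC c by 3): {c=3}
  after event 2 (t=16: DEC a by 9): {a=-9, c=3}
  after event 3 (t=18: SET c = -19): {a=-9, c=-19}
  after event 4 (t=22: INC c by 11): {a=-9, c=-8}
  after event 5 (t=24: SET b = 1): {a=-9, b=1, c=-8}
  after event 6 (t=30: DEC b by 6): {a=-9, b=-5, c=-8}
  after event 7 (t=36: INC c by 4): {a=-9, b=-5, c=-4}
  after event 8 (t=44: DEC d by 2): {a=-9, b=-5, c=-4, d=-2}
  after event 9 (t=49: INC c by 1): {a=-9, b=-5, c=-3, d=-2}

Answer: {a=-9, b=-5, c=-3, d=-2}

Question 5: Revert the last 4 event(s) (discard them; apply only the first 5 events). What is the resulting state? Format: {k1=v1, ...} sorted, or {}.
Answer: {a=-9, b=1, c=-8}

Derivation:
Keep first 5 events (discard last 4):
  after event 1 (t=9: INC c by 3): {c=3}
  after event 2 (t=16: DEC a by 9): {a=-9, c=3}
  after event 3 (t=18: SET c = -19): {a=-9, c=-19}
  after event 4 (t=22: INC c by 11): {a=-9, c=-8}
  after event 5 (t=24: SET b = 1): {a=-9, b=1, c=-8}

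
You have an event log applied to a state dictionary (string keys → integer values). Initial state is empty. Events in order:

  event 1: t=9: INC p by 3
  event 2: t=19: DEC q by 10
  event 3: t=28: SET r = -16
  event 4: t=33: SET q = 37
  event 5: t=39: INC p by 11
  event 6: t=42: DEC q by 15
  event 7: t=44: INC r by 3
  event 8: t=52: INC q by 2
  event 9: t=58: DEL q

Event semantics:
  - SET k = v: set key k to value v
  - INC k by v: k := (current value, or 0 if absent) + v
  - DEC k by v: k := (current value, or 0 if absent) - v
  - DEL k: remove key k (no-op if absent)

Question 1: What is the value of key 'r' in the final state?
Answer: -13

Derivation:
Track key 'r' through all 9 events:
  event 1 (t=9: INC p by 3): r unchanged
  event 2 (t=19: DEC q by 10): r unchanged
  event 3 (t=28: SET r = -16): r (absent) -> -16
  event 4 (t=33: SET q = 37): r unchanged
  event 5 (t=39: INC p by 11): r unchanged
  event 6 (t=42: DEC q by 15): r unchanged
  event 7 (t=44: INC r by 3): r -16 -> -13
  event 8 (t=52: INC q by 2): r unchanged
  event 9 (t=58: DEL q): r unchanged
Final: r = -13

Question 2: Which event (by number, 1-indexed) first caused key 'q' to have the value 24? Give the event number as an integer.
Answer: 8

Derivation:
Looking for first event where q becomes 24:
  event 2: q = -10
  event 3: q = -10
  event 4: q = 37
  event 5: q = 37
  event 6: q = 22
  event 7: q = 22
  event 8: q 22 -> 24  <-- first match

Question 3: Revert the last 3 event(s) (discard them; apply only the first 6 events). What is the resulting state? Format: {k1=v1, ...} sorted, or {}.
Keep first 6 events (discard last 3):
  after event 1 (t=9: INC p by 3): {p=3}
  after event 2 (t=19: DEC q by 10): {p=3, q=-10}
  after event 3 (t=28: SET r = -16): {p=3, q=-10, r=-16}
  after event 4 (t=33: SET q = 37): {p=3, q=37, r=-16}
  after event 5 (t=39: INC p by 11): {p=14, q=37, r=-16}
  after event 6 (t=42: DEC q by 15): {p=14, q=22, r=-16}

Answer: {p=14, q=22, r=-16}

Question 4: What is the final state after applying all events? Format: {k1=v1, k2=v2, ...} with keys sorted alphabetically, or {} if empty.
Answer: {p=14, r=-13}

Derivation:
  after event 1 (t=9: INC p by 3): {p=3}
  after event 2 (t=19: DEC q by 10): {p=3, q=-10}
  after event 3 (t=28: SET r = -16): {p=3, q=-10, r=-16}
  after event 4 (t=33: SET q = 37): {p=3, q=37, r=-16}
  after event 5 (t=39: INC p by 11): {p=14, q=37, r=-16}
  after event 6 (t=42: DEC q by 15): {p=14, q=22, r=-16}
  after event 7 (t=44: INC r by 3): {p=14, q=22, r=-13}
  after event 8 (t=52: INC q by 2): {p=14, q=24, r=-13}
  after event 9 (t=58: DEL q): {p=14, r=-13}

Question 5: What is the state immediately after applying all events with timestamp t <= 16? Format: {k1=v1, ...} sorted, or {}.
Apply events with t <= 16 (1 events):
  after event 1 (t=9: INC p by 3): {p=3}

Answer: {p=3}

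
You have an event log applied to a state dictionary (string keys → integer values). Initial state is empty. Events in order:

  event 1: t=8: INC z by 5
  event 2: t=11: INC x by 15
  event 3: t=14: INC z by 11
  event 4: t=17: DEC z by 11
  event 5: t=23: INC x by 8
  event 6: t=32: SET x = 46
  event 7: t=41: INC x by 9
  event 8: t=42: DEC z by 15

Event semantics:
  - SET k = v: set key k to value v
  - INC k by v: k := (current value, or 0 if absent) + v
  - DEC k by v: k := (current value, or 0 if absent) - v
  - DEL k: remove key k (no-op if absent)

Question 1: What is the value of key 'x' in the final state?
Track key 'x' through all 8 events:
  event 1 (t=8: INC z by 5): x unchanged
  event 2 (t=11: INC x by 15): x (absent) -> 15
  event 3 (t=14: INC z by 11): x unchanged
  event 4 (t=17: DEC z by 11): x unchanged
  event 5 (t=23: INC x by 8): x 15 -> 23
  event 6 (t=32: SET x = 46): x 23 -> 46
  event 7 (t=41: INC x by 9): x 46 -> 55
  event 8 (t=42: DEC z by 15): x unchanged
Final: x = 55

Answer: 55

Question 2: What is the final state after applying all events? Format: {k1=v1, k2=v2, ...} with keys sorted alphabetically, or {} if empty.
Answer: {x=55, z=-10}

Derivation:
  after event 1 (t=8: INC z by 5): {z=5}
  after event 2 (t=11: INC x by 15): {x=15, z=5}
  after event 3 (t=14: INC z by 11): {x=15, z=16}
  after event 4 (t=17: DEC z by 11): {x=15, z=5}
  after event 5 (t=23: INC x by 8): {x=23, z=5}
  after event 6 (t=32: SET x = 46): {x=46, z=5}
  after event 7 (t=41: INC x by 9): {x=55, z=5}
  after event 8 (t=42: DEC z by 15): {x=55, z=-10}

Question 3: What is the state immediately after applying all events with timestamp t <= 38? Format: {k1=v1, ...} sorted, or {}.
Answer: {x=46, z=5}

Derivation:
Apply events with t <= 38 (6 events):
  after event 1 (t=8: INC z by 5): {z=5}
  after event 2 (t=11: INC x by 15): {x=15, z=5}
  after event 3 (t=14: INC z by 11): {x=15, z=16}
  after event 4 (t=17: DEC z by 11): {x=15, z=5}
  after event 5 (t=23: INC x by 8): {x=23, z=5}
  after event 6 (t=32: SET x = 46): {x=46, z=5}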